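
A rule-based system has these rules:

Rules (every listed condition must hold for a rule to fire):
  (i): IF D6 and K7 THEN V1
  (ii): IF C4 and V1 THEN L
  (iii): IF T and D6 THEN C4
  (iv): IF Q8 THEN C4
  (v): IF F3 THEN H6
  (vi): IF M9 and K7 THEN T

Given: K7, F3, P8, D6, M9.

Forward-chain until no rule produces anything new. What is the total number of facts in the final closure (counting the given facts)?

[1] (i) [IF D6 and K7 THEN V1]; (v) [IF F3 THEN H6]; (vi) [IF M9 and K7 THEN T]. ⇒ new: V1, H6, T.
[2] (iii) [IF T and D6 THEN C4]. ⇒ new: C4.
[3] (ii) [IF C4 and V1 THEN L]. ⇒ new: L.
Closure: {C4, D6, F3, H6, K7, L, M9, P8, T, V1} — 10 facts.

10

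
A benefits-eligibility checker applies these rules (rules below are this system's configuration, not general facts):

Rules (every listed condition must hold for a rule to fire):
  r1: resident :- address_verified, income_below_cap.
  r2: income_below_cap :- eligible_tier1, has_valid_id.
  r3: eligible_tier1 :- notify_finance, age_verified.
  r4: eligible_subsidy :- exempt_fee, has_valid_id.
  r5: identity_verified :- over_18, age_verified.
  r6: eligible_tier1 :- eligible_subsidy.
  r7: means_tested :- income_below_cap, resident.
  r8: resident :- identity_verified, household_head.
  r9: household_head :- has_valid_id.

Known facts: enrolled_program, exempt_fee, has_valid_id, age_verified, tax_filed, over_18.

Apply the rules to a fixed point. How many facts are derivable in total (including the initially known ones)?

Round 1: r4 [eligible_subsidy :- exempt_fee, has_valid_id.]; r5 [identity_verified :- over_18, age_verified.]; r9 [household_head :- has_valid_id.]. Adds eligible_subsidy, identity_verified, household_head.
Round 2: r6 [eligible_tier1 :- eligible_subsidy.]; r8 [resident :- identity_verified, household_head.]. Adds eligible_tier1, resident.
Round 3: r2 [income_below_cap :- eligible_tier1, has_valid_id.]. Adds income_below_cap.
Round 4: r7 [means_tested :- income_below_cap, resident.]. Adds means_tested.
Closure: {age_verified, eligible_subsidy, eligible_tier1, enrolled_program, exempt_fee, has_valid_id, household_head, identity_verified, income_below_cap, means_tested, over_18, resident, tax_filed} — 13 facts.

13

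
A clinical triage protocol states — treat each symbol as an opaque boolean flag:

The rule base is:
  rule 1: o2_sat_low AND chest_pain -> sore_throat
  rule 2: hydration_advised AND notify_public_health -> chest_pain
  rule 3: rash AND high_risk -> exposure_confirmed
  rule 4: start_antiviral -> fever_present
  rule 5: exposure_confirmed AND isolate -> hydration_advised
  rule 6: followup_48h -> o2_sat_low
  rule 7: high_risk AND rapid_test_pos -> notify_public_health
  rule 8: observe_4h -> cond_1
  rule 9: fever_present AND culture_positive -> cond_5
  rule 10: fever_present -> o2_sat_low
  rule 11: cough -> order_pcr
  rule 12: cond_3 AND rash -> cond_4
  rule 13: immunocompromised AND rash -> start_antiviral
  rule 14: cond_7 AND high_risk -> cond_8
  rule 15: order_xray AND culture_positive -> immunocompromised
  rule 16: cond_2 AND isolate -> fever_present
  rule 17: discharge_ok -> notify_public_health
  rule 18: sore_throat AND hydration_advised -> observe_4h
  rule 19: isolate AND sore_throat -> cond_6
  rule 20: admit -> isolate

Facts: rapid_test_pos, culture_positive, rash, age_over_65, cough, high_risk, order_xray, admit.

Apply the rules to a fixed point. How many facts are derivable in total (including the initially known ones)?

23

Round 1 fires rule 3, rule 7, rule 11, rule 15, rule 20, giving exposure_confirmed, notify_public_health, order_pcr, immunocompromised, isolate.
Round 2 fires rule 5, rule 13, giving hydration_advised, start_antiviral.
Round 3 fires rule 2, rule 4, giving chest_pain, fever_present.
Round 4 fires rule 9, rule 10, giving cond_5, o2_sat_low.
Round 5 fires rule 1, giving sore_throat.
Round 6 fires rule 18, rule 19, giving observe_4h, cond_6.
Round 7 fires rule 8, giving cond_1.
Closure: {admit, age_over_65, chest_pain, cond_1, cond_5, cond_6, cough, culture_positive, exposure_confirmed, fever_present, high_risk, hydration_advised, immunocompromised, isolate, notify_public_health, o2_sat_low, observe_4h, order_pcr, order_xray, rapid_test_pos, rash, sore_throat, start_antiviral} — 23 facts.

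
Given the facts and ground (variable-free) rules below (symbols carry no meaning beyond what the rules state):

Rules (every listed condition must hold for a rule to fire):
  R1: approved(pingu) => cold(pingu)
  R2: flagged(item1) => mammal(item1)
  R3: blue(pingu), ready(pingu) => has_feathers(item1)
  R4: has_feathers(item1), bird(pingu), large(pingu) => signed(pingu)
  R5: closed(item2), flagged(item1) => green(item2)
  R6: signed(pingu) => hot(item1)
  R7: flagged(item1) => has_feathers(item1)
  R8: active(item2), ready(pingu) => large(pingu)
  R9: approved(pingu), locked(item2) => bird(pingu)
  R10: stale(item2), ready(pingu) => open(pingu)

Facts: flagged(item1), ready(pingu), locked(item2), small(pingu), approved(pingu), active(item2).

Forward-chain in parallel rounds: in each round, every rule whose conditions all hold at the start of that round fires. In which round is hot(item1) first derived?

3

Round 1 fires R1, R2, R7, R8, R9, giving cold(pingu), mammal(item1), has_feathers(item1), large(pingu), bird(pingu).
Round 2 fires R4, giving signed(pingu).
Round 3 fires R6, giving hot(item1).
hot(item1) first appears in round 3.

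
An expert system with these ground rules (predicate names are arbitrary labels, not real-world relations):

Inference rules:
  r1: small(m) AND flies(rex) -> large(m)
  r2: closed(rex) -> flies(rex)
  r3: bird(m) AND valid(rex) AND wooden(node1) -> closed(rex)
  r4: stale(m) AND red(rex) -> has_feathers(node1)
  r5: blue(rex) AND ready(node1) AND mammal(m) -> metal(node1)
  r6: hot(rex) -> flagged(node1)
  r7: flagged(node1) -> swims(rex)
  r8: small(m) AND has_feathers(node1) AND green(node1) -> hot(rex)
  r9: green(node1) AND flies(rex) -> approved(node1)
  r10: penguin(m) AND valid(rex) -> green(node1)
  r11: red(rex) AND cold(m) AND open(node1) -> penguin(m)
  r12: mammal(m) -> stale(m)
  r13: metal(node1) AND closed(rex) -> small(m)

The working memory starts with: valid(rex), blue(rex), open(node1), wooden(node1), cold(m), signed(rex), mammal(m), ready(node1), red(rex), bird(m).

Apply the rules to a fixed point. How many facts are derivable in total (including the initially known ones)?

23

Round 1: r3 [bird(m) AND valid(rex) AND wooden(node1) -> closed(rex)]; r5 [blue(rex) AND ready(node1) AND mammal(m) -> metal(node1)]; r11 [red(rex) AND cold(m) AND open(node1) -> penguin(m)]; r12 [mammal(m) -> stale(m)]. Adds closed(rex), metal(node1), penguin(m), stale(m).
Round 2: r2 [closed(rex) -> flies(rex)]; r4 [stale(m) AND red(rex) -> has_feathers(node1)]; r10 [penguin(m) AND valid(rex) -> green(node1)]; r13 [metal(node1) AND closed(rex) -> small(m)]. Adds flies(rex), has_feathers(node1), green(node1), small(m).
Round 3: r1 [small(m) AND flies(rex) -> large(m)]; r8 [small(m) AND has_feathers(node1) AND green(node1) -> hot(rex)]; r9 [green(node1) AND flies(rex) -> approved(node1)]. Adds large(m), hot(rex), approved(node1).
Round 4: r6 [hot(rex) -> flagged(node1)]. Adds flagged(node1).
Round 5: r7 [flagged(node1) -> swims(rex)]. Adds swims(rex).
Closure: {approved(node1), bird(m), blue(rex), closed(rex), cold(m), flagged(node1), flies(rex), green(node1), has_feathers(node1), hot(rex), large(m), mammal(m), metal(node1), open(node1), penguin(m), ready(node1), red(rex), signed(rex), small(m), stale(m), swims(rex), valid(rex), wooden(node1)} — 23 facts.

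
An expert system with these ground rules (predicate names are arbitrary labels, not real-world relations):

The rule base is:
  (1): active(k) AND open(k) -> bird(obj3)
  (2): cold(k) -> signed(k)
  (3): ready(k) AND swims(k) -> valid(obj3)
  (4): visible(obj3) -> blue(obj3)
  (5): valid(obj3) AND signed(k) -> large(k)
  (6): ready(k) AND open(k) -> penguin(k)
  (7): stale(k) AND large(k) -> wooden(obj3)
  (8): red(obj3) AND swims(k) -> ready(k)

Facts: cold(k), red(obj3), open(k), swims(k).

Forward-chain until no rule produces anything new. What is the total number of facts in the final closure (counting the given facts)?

9

Round 1 fires (2), (8), giving signed(k), ready(k).
Round 2 fires (3), (6), giving valid(obj3), penguin(k).
Round 3 fires (5), giving large(k).
Closure: {cold(k), large(k), open(k), penguin(k), ready(k), red(obj3), signed(k), swims(k), valid(obj3)} — 9 facts.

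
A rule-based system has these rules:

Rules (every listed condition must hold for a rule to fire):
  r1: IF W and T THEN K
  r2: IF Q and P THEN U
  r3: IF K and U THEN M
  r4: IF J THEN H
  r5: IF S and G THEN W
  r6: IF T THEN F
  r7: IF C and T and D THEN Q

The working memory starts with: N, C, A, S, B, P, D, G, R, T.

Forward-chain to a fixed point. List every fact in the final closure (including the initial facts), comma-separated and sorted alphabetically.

A, B, C, D, F, G, K, M, N, P, Q, R, S, T, U, W

Round 1: r5 [IF S and G THEN W]; r6 [IF T THEN F]; r7 [IF C and T and D THEN Q]. New: W, F, Q.
Round 2: r1 [IF W and T THEN K]; r2 [IF Q and P THEN U]. New: K, U.
Round 3: r3 [IF K and U THEN M]. New: M.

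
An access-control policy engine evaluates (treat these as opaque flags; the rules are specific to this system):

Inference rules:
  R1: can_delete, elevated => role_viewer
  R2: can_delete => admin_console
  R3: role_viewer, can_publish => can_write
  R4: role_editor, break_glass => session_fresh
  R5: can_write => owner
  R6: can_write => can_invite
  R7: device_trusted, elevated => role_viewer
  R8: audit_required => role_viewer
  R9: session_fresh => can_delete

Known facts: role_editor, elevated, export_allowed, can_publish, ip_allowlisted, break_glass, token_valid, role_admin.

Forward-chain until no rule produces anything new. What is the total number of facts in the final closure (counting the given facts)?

15

Round 1: R4 [role_editor, break_glass => session_fresh]. New: session_fresh.
Round 2: R9 [session_fresh => can_delete]. New: can_delete.
Round 3: R1 [can_delete, elevated => role_viewer]; R2 [can_delete => admin_console]. New: role_viewer, admin_console.
Round 4: R3 [role_viewer, can_publish => can_write]. New: can_write.
Round 5: R5 [can_write => owner]; R6 [can_write => can_invite]. New: owner, can_invite.
Closure: {admin_console, break_glass, can_delete, can_invite, can_publish, can_write, elevated, export_allowed, ip_allowlisted, owner, role_admin, role_editor, role_viewer, session_fresh, token_valid} — 15 facts.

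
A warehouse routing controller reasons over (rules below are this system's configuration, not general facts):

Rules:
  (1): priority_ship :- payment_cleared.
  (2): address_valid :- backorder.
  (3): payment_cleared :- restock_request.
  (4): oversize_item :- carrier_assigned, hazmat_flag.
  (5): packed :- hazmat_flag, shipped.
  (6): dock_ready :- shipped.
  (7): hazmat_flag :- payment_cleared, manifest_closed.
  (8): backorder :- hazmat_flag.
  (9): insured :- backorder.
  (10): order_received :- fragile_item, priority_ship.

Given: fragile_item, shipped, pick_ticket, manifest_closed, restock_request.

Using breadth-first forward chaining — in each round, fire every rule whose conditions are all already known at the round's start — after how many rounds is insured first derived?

Round 1 fires (3), (6), giving payment_cleared, dock_ready.
Round 2 fires (1), (7), giving priority_ship, hazmat_flag.
Round 3 fires (5), (8), (10), giving packed, backorder, order_received.
Round 4 fires (2), (9), giving address_valid, insured.
insured first appears in round 4.

4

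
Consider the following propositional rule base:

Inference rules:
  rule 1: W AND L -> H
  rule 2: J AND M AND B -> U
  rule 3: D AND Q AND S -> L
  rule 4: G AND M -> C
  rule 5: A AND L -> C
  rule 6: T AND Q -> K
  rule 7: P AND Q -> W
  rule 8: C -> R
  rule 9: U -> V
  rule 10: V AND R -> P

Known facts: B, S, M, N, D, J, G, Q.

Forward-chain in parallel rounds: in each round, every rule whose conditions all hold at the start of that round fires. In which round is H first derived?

Round 1 — rule 2, rule 3, rule 4, derive U, L, C.
Round 2 — rule 8, rule 9, derive R, V.
Round 3 — rule 10, derive P.
Round 4 — rule 7, derive W.
Round 5 — rule 1, derive H.
H first appears in round 5.

5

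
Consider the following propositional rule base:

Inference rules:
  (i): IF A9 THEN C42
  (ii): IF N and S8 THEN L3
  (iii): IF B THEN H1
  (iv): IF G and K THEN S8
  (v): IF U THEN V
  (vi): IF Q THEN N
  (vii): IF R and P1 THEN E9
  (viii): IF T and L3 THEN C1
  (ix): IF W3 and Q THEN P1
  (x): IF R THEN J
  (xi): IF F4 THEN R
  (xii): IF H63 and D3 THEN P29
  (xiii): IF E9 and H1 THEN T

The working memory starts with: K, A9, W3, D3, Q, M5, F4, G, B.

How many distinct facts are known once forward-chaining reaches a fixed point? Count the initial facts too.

Round 1: (i) [IF A9 THEN C42]; (iii) [IF B THEN H1]; (iv) [IF G and K THEN S8]; (vi) [IF Q THEN N]; (ix) [IF W3 and Q THEN P1]; (xi) [IF F4 THEN R]. New: C42, H1, S8, N, P1, R.
Round 2: (ii) [IF N and S8 THEN L3]; (vii) [IF R and P1 THEN E9]; (x) [IF R THEN J]. New: L3, E9, J.
Round 3: (xiii) [IF E9 and H1 THEN T]. New: T.
Round 4: (viii) [IF T and L3 THEN C1]. New: C1.
Closure: {A9, B, C1, C42, D3, E9, F4, G, H1, J, K, L3, M5, N, P1, Q, R, S8, T, W3} — 20 facts.

20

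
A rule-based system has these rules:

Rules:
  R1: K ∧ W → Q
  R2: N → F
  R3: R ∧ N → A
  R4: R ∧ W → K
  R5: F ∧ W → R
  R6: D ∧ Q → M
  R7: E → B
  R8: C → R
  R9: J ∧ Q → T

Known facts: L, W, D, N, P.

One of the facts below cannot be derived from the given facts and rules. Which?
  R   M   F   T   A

Round 1 — R2, derive F.
Round 2 — R5, derive R.
Round 3 — R3, R4, derive A, K.
Round 4 — R1, derive Q.
Round 5 — R6, derive M.
Derived: F (round 1), M (round 5), R (round 2), A (round 3). T never appears in any round.

T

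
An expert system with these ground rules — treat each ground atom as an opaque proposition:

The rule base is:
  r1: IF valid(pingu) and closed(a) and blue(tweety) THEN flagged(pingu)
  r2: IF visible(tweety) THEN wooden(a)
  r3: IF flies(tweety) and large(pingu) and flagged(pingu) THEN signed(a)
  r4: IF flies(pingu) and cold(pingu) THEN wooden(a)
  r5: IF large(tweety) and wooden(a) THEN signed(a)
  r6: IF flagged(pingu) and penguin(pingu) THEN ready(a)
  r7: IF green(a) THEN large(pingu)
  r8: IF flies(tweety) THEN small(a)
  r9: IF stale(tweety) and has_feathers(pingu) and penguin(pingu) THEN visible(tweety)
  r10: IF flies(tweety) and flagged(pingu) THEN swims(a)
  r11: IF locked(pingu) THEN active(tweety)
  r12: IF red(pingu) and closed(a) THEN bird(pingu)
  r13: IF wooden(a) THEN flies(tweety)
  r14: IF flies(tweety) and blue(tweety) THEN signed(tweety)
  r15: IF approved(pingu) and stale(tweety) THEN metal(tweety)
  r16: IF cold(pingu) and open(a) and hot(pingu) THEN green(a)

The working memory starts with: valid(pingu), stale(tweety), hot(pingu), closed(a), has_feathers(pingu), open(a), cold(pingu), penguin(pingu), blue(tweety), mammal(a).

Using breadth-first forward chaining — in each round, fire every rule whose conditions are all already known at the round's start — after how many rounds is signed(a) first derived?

[1] r1 [IF valid(pingu) and closed(a) and blue(tweety) THEN flagged(pingu)]; r9 [IF stale(tweety) and has_feathers(pingu) and penguin(pingu) THEN visible(tweety)]; r16 [IF cold(pingu) and open(a) and hot(pingu) THEN green(a)]. ⇒ new: flagged(pingu), visible(tweety), green(a).
[2] r2 [IF visible(tweety) THEN wooden(a)]; r6 [IF flagged(pingu) and penguin(pingu) THEN ready(a)]; r7 [IF green(a) THEN large(pingu)]. ⇒ new: wooden(a), ready(a), large(pingu).
[3] r13 [IF wooden(a) THEN flies(tweety)]. ⇒ new: flies(tweety).
[4] r3 [IF flies(tweety) and large(pingu) and flagged(pingu) THEN signed(a)]; r8 [IF flies(tweety) THEN small(a)]; r10 [IF flies(tweety) and flagged(pingu) THEN swims(a)]; r14 [IF flies(tweety) and blue(tweety) THEN signed(tweety)]. ⇒ new: signed(a), small(a), swims(a), signed(tweety).
signed(a) first appears in round 4.

4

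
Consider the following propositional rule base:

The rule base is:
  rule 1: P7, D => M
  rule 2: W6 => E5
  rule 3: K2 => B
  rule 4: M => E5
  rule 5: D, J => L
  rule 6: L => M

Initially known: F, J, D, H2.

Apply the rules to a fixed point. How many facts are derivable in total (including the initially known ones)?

7

Round 1: rule 5 [D, J => L]. New: L.
Round 2: rule 6 [L => M]. New: M.
Round 3: rule 4 [M => E5]. New: E5.
Closure: {D, E5, F, H2, J, L, M} — 7 facts.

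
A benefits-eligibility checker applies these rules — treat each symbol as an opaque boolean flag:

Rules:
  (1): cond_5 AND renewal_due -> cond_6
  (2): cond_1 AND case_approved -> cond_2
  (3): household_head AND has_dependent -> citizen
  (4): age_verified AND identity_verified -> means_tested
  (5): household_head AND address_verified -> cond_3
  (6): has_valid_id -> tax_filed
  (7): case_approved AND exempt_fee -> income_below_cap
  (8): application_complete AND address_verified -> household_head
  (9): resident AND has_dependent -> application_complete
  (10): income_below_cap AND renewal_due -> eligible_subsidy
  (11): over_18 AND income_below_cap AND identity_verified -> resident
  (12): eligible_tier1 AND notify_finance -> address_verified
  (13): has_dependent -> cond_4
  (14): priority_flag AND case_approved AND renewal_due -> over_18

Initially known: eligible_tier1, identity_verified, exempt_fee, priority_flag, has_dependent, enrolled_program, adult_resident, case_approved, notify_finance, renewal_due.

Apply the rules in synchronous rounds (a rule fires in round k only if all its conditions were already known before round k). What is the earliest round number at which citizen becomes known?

Round 1 fires (7), (12), (13), (14), giving income_below_cap, address_verified, cond_4, over_18.
Round 2 fires (10), (11), giving eligible_subsidy, resident.
Round 3 fires (9), giving application_complete.
Round 4 fires (8), giving household_head.
Round 5 fires (3), (5), giving citizen, cond_3.
citizen first appears in round 5.

5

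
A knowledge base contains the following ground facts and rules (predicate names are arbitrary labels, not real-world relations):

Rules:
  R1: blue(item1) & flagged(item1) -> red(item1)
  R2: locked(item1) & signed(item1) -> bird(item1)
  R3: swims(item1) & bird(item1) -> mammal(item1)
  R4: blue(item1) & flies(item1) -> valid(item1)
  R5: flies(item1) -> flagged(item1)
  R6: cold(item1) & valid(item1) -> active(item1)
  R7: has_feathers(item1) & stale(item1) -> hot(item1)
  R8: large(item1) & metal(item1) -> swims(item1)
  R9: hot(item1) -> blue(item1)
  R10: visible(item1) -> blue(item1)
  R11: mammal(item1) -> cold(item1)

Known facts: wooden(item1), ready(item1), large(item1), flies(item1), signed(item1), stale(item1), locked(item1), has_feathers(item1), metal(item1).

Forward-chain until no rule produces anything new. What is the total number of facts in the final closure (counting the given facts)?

19

Round 1: R2 [locked(item1) & signed(item1) -> bird(item1)]; R5 [flies(item1) -> flagged(item1)]; R7 [has_feathers(item1) & stale(item1) -> hot(item1)]; R8 [large(item1) & metal(item1) -> swims(item1)]. New: bird(item1), flagged(item1), hot(item1), swims(item1).
Round 2: R3 [swims(item1) & bird(item1) -> mammal(item1)]; R9 [hot(item1) -> blue(item1)]. New: mammal(item1), blue(item1).
Round 3: R1 [blue(item1) & flagged(item1) -> red(item1)]; R4 [blue(item1) & flies(item1) -> valid(item1)]; R11 [mammal(item1) -> cold(item1)]. New: red(item1), valid(item1), cold(item1).
Round 4: R6 [cold(item1) & valid(item1) -> active(item1)]. New: active(item1).
Closure: {active(item1), bird(item1), blue(item1), cold(item1), flagged(item1), flies(item1), has_feathers(item1), hot(item1), large(item1), locked(item1), mammal(item1), metal(item1), ready(item1), red(item1), signed(item1), stale(item1), swims(item1), valid(item1), wooden(item1)} — 19 facts.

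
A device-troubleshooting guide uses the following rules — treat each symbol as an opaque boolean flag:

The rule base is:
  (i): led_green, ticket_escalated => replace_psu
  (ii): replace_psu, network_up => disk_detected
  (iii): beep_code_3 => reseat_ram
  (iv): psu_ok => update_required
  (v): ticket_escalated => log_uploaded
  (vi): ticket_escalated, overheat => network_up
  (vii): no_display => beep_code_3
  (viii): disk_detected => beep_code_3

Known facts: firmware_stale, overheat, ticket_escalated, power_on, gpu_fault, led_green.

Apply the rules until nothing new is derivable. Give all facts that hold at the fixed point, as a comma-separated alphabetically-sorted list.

Round 1 fires (i), (v), (vi), giving replace_psu, log_uploaded, network_up.
Round 2 fires (ii), giving disk_detected.
Round 3 fires (viii), giving beep_code_3.
Round 4 fires (iii), giving reseat_ram.

beep_code_3, disk_detected, firmware_stale, gpu_fault, led_green, log_uploaded, network_up, overheat, power_on, replace_psu, reseat_ram, ticket_escalated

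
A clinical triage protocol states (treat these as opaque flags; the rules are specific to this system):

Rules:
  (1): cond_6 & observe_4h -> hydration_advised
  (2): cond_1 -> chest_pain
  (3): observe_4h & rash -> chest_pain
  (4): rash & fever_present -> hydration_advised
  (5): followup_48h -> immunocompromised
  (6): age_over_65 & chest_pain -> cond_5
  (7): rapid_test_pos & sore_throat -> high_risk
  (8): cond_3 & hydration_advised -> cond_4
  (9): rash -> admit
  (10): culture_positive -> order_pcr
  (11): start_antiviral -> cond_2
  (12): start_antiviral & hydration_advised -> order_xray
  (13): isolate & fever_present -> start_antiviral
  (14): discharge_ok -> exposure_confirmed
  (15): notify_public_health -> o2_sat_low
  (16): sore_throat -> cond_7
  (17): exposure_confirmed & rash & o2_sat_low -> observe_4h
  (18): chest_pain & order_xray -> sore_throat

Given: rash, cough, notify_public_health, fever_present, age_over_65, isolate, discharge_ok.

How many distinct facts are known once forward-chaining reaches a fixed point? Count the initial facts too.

19

Round 1 — (4), (9), (13), (14), (15), derive hydration_advised, admit, start_antiviral, exposure_confirmed, o2_sat_low.
Round 2 — (11), (12), (17), derive cond_2, order_xray, observe_4h.
Round 3 — (3), derive chest_pain.
Round 4 — (6), (18), derive cond_5, sore_throat.
Round 5 — (16), derive cond_7.
Closure: {admit, age_over_65, chest_pain, cond_2, cond_5, cond_7, cough, discharge_ok, exposure_confirmed, fever_present, hydration_advised, isolate, notify_public_health, o2_sat_low, observe_4h, order_xray, rash, sore_throat, start_antiviral} — 19 facts.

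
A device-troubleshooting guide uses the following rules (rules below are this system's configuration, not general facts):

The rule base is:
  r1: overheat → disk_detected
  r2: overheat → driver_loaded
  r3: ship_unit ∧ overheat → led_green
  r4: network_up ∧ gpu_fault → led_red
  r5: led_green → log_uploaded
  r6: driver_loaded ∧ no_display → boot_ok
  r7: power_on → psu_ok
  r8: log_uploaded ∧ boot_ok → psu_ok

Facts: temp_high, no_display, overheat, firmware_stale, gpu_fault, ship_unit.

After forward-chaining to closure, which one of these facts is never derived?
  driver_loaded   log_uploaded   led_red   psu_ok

Round 1: r1 [overheat → disk_detected]; r2 [overheat → driver_loaded]; r3 [ship_unit ∧ overheat → led_green]. New: disk_detected, driver_loaded, led_green.
Round 2: r5 [led_green → log_uploaded]; r6 [driver_loaded ∧ no_display → boot_ok]. New: log_uploaded, boot_ok.
Round 3: r8 [log_uploaded ∧ boot_ok → psu_ok]. New: psu_ok.
Derived: driver_loaded (round 1), psu_ok (round 3), log_uploaded (round 2). led_red never appears in any round.

led_red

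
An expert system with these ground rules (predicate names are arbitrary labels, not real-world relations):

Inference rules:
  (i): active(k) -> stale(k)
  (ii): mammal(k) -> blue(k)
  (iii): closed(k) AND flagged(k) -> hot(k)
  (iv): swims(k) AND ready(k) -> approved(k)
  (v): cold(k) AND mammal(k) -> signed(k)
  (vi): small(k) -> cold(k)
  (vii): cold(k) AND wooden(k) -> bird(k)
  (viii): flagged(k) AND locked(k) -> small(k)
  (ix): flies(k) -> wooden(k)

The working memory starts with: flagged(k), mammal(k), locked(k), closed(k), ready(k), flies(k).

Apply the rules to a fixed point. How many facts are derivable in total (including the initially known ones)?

Round 1: (ii) [mammal(k) -> blue(k)]; (iii) [closed(k) AND flagged(k) -> hot(k)]; (viii) [flagged(k) AND locked(k) -> small(k)]; (ix) [flies(k) -> wooden(k)]. New: blue(k), hot(k), small(k), wooden(k).
Round 2: (vi) [small(k) -> cold(k)]. New: cold(k).
Round 3: (v) [cold(k) AND mammal(k) -> signed(k)]; (vii) [cold(k) AND wooden(k) -> bird(k)]. New: signed(k), bird(k).
Closure: {bird(k), blue(k), closed(k), cold(k), flagged(k), flies(k), hot(k), locked(k), mammal(k), ready(k), signed(k), small(k), wooden(k)} — 13 facts.

13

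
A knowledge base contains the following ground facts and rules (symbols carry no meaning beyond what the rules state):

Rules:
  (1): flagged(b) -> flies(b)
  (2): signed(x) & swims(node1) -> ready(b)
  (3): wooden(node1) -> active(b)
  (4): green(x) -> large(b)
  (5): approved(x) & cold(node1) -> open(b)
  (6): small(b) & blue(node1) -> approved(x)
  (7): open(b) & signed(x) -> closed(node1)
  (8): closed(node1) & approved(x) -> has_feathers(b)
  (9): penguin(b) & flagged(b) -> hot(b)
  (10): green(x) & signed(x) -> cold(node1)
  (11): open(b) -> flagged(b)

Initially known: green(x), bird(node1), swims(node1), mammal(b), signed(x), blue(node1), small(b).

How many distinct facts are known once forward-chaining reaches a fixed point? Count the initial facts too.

16

Round 1 fires (2), (4), (6), (10), giving ready(b), large(b), approved(x), cold(node1).
Round 2 fires (5), giving open(b).
Round 3 fires (7), (11), giving closed(node1), flagged(b).
Round 4 fires (1), (8), giving flies(b), has_feathers(b).
Closure: {approved(x), bird(node1), blue(node1), closed(node1), cold(node1), flagged(b), flies(b), green(x), has_feathers(b), large(b), mammal(b), open(b), ready(b), signed(x), small(b), swims(node1)} — 16 facts.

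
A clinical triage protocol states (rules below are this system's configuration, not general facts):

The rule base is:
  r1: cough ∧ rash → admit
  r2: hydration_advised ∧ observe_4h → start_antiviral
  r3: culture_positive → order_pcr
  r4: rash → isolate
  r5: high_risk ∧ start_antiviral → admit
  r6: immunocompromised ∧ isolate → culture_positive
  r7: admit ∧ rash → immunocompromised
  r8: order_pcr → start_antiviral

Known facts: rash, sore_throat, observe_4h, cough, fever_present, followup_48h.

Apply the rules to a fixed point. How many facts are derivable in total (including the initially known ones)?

[1] r1 [cough ∧ rash → admit]; r4 [rash → isolate]. ⇒ new: admit, isolate.
[2] r7 [admit ∧ rash → immunocompromised]. ⇒ new: immunocompromised.
[3] r6 [immunocompromised ∧ isolate → culture_positive]. ⇒ new: culture_positive.
[4] r3 [culture_positive → order_pcr]. ⇒ new: order_pcr.
[5] r8 [order_pcr → start_antiviral]. ⇒ new: start_antiviral.
Closure: {admit, cough, culture_positive, fever_present, followup_48h, immunocompromised, isolate, observe_4h, order_pcr, rash, sore_throat, start_antiviral} — 12 facts.

12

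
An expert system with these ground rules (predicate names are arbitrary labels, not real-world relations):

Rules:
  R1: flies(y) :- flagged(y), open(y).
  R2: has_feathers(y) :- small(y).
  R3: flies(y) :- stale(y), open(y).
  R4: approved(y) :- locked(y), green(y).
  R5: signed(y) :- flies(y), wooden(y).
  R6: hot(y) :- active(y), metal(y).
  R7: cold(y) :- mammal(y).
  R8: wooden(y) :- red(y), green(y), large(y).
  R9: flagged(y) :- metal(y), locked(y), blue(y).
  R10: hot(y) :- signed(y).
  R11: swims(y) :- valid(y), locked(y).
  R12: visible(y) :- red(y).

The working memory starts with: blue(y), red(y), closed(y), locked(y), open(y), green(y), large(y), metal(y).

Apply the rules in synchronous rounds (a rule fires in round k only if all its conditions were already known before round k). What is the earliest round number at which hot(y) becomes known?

Round 1: R4 [approved(y) :- locked(y), green(y).]; R8 [wooden(y) :- red(y), green(y), large(y).]; R9 [flagged(y) :- metal(y), locked(y), blue(y).]; R12 [visible(y) :- red(y).]. New: approved(y), wooden(y), flagged(y), visible(y).
Round 2: R1 [flies(y) :- flagged(y), open(y).]. New: flies(y).
Round 3: R5 [signed(y) :- flies(y), wooden(y).]. New: signed(y).
Round 4: R10 [hot(y) :- signed(y).]. New: hot(y).
hot(y) first appears in round 4.

4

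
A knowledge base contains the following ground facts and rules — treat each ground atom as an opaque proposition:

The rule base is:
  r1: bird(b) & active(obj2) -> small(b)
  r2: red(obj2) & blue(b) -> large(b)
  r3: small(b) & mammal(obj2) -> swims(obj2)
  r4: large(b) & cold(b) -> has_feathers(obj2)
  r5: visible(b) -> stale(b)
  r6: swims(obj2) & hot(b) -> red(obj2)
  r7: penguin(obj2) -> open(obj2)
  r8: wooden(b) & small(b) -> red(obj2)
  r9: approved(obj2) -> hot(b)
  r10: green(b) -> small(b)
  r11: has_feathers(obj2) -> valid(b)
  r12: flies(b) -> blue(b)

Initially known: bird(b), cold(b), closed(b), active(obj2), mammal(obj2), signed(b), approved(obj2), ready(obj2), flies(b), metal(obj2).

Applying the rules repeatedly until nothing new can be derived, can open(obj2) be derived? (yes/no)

no

[1] r1 [bird(b) & active(obj2) -> small(b)]; r9 [approved(obj2) -> hot(b)]; r12 [flies(b) -> blue(b)]. ⇒ new: small(b), hot(b), blue(b).
[2] r3 [small(b) & mammal(obj2) -> swims(obj2)]. ⇒ new: swims(obj2).
[3] r6 [swims(obj2) & hot(b) -> red(obj2)]. ⇒ new: red(obj2).
[4] r2 [red(obj2) & blue(b) -> large(b)]. ⇒ new: large(b).
[5] r4 [large(b) & cold(b) -> has_feathers(obj2)]. ⇒ new: has_feathers(obj2).
[6] r11 [has_feathers(obj2) -> valid(b)]. ⇒ new: valid(b).
Fixed point reached. open(obj2) is concluded only by r7; r7 needs penguin(obj2) (never derived).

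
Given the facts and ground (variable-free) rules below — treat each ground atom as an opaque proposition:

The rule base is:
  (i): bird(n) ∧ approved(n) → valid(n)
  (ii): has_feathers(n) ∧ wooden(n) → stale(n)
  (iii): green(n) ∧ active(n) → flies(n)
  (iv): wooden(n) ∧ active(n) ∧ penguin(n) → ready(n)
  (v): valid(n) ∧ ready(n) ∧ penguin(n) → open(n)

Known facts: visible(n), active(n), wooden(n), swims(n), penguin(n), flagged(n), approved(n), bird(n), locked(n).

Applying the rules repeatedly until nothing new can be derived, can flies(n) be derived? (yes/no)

no

[1] (i) [bird(n) ∧ approved(n) → valid(n)]; (iv) [wooden(n) ∧ active(n) ∧ penguin(n) → ready(n)]. ⇒ new: valid(n), ready(n).
[2] (v) [valid(n) ∧ ready(n) ∧ penguin(n) → open(n)]. ⇒ new: open(n).
Fixed point reached. flies(n) is concluded only by (iii); (iii) needs green(n) (never derived).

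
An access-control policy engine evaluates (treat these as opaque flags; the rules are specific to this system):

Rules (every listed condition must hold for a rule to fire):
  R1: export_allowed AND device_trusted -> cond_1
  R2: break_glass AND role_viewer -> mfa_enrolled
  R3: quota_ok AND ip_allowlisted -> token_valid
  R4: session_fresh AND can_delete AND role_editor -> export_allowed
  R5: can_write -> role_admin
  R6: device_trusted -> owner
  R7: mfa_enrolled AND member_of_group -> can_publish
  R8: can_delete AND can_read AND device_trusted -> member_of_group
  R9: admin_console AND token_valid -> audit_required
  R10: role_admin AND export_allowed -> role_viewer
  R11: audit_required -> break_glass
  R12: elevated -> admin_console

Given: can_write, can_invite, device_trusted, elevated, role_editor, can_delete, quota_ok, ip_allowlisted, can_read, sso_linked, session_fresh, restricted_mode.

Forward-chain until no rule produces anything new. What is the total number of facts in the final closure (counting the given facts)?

24

Round 1 fires R3, R4, R5, R6, R8, R12, giving token_valid, export_allowed, role_admin, owner, member_of_group, admin_console.
Round 2 fires R1, R9, R10, giving cond_1, audit_required, role_viewer.
Round 3 fires R11, giving break_glass.
Round 4 fires R2, giving mfa_enrolled.
Round 5 fires R7, giving can_publish.
Closure: {admin_console, audit_required, break_glass, can_delete, can_invite, can_publish, can_read, can_write, cond_1, device_trusted, elevated, export_allowed, ip_allowlisted, member_of_group, mfa_enrolled, owner, quota_ok, restricted_mode, role_admin, role_editor, role_viewer, session_fresh, sso_linked, token_valid} — 24 facts.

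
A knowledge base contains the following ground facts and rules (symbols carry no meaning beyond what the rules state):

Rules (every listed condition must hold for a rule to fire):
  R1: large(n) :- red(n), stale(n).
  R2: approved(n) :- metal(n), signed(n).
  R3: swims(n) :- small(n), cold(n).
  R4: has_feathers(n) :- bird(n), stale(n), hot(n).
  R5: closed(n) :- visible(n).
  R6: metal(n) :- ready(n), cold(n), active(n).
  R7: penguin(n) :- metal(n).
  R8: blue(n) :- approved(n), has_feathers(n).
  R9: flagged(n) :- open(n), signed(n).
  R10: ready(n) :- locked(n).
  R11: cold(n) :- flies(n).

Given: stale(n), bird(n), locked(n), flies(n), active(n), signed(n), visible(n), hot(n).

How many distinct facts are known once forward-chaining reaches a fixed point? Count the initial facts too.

[1] R4 [has_feathers(n) :- bird(n), stale(n), hot(n).]; R5 [closed(n) :- visible(n).]; R10 [ready(n) :- locked(n).]; R11 [cold(n) :- flies(n).]. ⇒ new: has_feathers(n), closed(n), ready(n), cold(n).
[2] R6 [metal(n) :- ready(n), cold(n), active(n).]. ⇒ new: metal(n).
[3] R2 [approved(n) :- metal(n), signed(n).]; R7 [penguin(n) :- metal(n).]. ⇒ new: approved(n), penguin(n).
[4] R8 [blue(n) :- approved(n), has_feathers(n).]. ⇒ new: blue(n).
Closure: {active(n), approved(n), bird(n), blue(n), closed(n), cold(n), flies(n), has_feathers(n), hot(n), locked(n), metal(n), penguin(n), ready(n), signed(n), stale(n), visible(n)} — 16 facts.

16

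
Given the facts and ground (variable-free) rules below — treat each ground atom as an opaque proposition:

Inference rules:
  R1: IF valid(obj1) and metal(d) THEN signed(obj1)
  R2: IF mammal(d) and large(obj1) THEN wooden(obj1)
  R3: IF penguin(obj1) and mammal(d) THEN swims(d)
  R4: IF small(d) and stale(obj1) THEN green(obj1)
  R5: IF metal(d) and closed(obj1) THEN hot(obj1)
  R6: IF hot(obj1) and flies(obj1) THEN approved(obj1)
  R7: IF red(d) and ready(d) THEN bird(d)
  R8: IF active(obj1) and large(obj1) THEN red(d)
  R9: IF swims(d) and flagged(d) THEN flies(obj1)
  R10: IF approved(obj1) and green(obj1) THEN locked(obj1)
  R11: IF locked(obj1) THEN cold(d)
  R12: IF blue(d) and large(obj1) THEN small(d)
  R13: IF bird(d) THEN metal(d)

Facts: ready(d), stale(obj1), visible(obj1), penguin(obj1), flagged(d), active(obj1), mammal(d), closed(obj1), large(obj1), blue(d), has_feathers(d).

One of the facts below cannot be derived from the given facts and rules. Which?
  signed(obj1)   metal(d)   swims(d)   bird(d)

Round 1 fires R2, R3, R8, R12, giving wooden(obj1), swims(d), red(d), small(d).
Round 2 fires R4, R7, R9, giving green(obj1), bird(d), flies(obj1).
Round 3 fires R13, giving metal(d).
Round 4 fires R5, giving hot(obj1).
Round 5 fires R6, giving approved(obj1).
Round 6 fires R10, giving locked(obj1).
Round 7 fires R11, giving cold(d).
Derived: swims(d) (round 1), bird(d) (round 2), metal(d) (round 3). signed(obj1) never appears in any round.

signed(obj1)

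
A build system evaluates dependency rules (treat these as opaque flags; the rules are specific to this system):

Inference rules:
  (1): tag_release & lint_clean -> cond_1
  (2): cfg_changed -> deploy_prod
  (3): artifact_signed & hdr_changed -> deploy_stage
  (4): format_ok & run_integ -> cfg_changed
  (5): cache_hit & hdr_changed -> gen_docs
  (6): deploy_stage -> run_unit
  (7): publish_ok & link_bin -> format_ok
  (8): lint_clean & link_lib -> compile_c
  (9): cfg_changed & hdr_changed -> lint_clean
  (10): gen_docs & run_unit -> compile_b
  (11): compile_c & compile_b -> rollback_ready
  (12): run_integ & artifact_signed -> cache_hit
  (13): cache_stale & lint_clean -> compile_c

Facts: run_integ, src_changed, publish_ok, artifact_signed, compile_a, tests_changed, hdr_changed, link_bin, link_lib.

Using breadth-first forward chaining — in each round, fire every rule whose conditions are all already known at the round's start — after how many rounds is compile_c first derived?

Round 1: (3) [artifact_signed & hdr_changed -> deploy_stage]; (7) [publish_ok & link_bin -> format_ok]; (12) [run_integ & artifact_signed -> cache_hit]. New: deploy_stage, format_ok, cache_hit.
Round 2: (4) [format_ok & run_integ -> cfg_changed]; (5) [cache_hit & hdr_changed -> gen_docs]; (6) [deploy_stage -> run_unit]. New: cfg_changed, gen_docs, run_unit.
Round 3: (2) [cfg_changed -> deploy_prod]; (9) [cfg_changed & hdr_changed -> lint_clean]; (10) [gen_docs & run_unit -> compile_b]. New: deploy_prod, lint_clean, compile_b.
Round 4: (8) [lint_clean & link_lib -> compile_c]. New: compile_c.
compile_c first appears in round 4.

4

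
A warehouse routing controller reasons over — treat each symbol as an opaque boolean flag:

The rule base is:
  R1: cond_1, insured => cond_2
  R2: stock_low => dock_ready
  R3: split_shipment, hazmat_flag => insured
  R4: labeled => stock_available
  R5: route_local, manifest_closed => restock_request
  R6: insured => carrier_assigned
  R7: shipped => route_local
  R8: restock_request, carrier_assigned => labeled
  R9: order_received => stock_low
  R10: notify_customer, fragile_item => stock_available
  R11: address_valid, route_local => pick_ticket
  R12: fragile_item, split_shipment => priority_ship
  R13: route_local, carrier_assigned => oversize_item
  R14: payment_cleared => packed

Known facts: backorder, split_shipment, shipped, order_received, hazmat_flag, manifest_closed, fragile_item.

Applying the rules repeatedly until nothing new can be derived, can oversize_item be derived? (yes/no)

Round 1 — R3, R7, R9, R12, derive insured, route_local, stock_low, priority_ship.
Round 2 — R2, R5, R6, derive dock_ready, restock_request, carrier_assigned.
Round 3 — R8, R13, derive labeled, oversize_item.
Round 4 — R4, derive stock_available.
oversize_item appears in round 3, so it is derivable.

yes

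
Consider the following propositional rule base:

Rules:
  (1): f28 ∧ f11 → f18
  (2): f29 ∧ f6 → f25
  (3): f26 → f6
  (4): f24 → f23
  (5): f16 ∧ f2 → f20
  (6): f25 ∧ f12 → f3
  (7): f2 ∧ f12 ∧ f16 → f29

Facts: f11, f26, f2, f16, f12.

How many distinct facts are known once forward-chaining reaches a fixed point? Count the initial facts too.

[1] (3) [f26 → f6]; (5) [f16 ∧ f2 → f20]; (7) [f2 ∧ f12 ∧ f16 → f29]. ⇒ new: f6, f20, f29.
[2] (2) [f29 ∧ f6 → f25]. ⇒ new: f25.
[3] (6) [f25 ∧ f12 → f3]. ⇒ new: f3.
Closure: {f11, f12, f16, f2, f20, f25, f26, f29, f3, f6} — 10 facts.

10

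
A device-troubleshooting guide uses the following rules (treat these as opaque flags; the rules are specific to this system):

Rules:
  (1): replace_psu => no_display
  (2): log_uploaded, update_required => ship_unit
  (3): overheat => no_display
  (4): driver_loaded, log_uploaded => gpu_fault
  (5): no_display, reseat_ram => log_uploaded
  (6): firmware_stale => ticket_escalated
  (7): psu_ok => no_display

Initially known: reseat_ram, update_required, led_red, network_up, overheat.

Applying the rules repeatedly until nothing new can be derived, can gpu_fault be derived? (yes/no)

Round 1: (3) [overheat => no_display]. New: no_display.
Round 2: (5) [no_display, reseat_ram => log_uploaded]. New: log_uploaded.
Round 3: (2) [log_uploaded, update_required => ship_unit]. New: ship_unit.
Fixed point reached. gpu_fault is concluded only by (4); (4) needs driver_loaded (never derived).

no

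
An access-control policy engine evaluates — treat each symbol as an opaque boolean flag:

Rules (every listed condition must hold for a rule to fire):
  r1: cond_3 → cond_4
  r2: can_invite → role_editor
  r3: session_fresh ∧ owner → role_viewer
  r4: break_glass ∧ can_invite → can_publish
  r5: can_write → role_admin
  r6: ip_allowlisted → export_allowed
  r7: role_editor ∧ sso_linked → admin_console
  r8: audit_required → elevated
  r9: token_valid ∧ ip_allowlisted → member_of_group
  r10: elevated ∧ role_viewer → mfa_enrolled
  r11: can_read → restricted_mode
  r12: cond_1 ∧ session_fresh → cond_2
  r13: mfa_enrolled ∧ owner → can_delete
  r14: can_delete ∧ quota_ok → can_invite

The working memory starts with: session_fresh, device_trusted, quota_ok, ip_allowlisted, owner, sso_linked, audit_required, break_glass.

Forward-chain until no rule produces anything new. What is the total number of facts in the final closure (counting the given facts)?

17

[1] r3 [session_fresh ∧ owner → role_viewer]; r6 [ip_allowlisted → export_allowed]; r8 [audit_required → elevated]. ⇒ new: role_viewer, export_allowed, elevated.
[2] r10 [elevated ∧ role_viewer → mfa_enrolled]. ⇒ new: mfa_enrolled.
[3] r13 [mfa_enrolled ∧ owner → can_delete]. ⇒ new: can_delete.
[4] r14 [can_delete ∧ quota_ok → can_invite]. ⇒ new: can_invite.
[5] r2 [can_invite → role_editor]; r4 [break_glass ∧ can_invite → can_publish]. ⇒ new: role_editor, can_publish.
[6] r7 [role_editor ∧ sso_linked → admin_console]. ⇒ new: admin_console.
Closure: {admin_console, audit_required, break_glass, can_delete, can_invite, can_publish, device_trusted, elevated, export_allowed, ip_allowlisted, mfa_enrolled, owner, quota_ok, role_editor, role_viewer, session_fresh, sso_linked} — 17 facts.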